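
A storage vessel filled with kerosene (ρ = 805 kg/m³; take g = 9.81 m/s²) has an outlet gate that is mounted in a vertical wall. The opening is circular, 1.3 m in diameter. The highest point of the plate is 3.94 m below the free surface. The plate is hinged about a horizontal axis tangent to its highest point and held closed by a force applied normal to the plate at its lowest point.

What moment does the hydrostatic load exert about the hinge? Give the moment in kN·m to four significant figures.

M ≈ 32.38 kN·m

γ = ρg = 805 × 9.81 / 1000 = 7.89705 kN/m³.
The centroid is at the centre, 0.65 m below the top of the plate, so the centroid depth is h_c = 3.94 + 0.65 = 4.59 m.
A = π(0.65)² = 1.32732 m².
Resultant F = γ·h_c·A = 7.89705 × 4.59 × 1.32732 = 48.112 kN.
I_c = πr⁴/4 = π × 0.65⁴/4 = 0.140198 m⁴.
Centre of pressure: y_p = y_c + I_c/(y_c·A) = 4.59 + 0.140198/(4.59 × 1.32732) = 4.59 + 0.023012 = 4.61301 m along the plane.
The resultant acts 0.65 + 0.023012 = 0.673012 m (along the plate) below the hinge at the top edge, so the moment about the hinge is M = F × 0.673012 = 48.112 × 0.673012 = 32.38 kN·m.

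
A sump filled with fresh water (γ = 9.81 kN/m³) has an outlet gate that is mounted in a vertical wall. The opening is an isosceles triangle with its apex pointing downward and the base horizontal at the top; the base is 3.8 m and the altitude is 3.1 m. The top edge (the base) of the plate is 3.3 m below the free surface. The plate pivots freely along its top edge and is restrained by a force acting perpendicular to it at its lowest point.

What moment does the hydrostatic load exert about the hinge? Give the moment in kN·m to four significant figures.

γ = 9.81 kN/m³.
With the apex down, the centroid sits h/3 = 3.1/3 = 1.03333 m below the base (the top edge), so the centroid depth is h_c = 3.3 + 1.03333 = 4.33333 m.
A = ½ × 3.8 × 3.1 = 5.89 m².
Resultant F = γ·h_c·A = 9.81 × 4.33333 × 5.89 = 250.384 kN.
I_c = b·h³/36 = 3.8 × 3.1³/36 = 3.14461 m⁴.
Centre of pressure: y_p = y_c + I_c/(y_c·A) = 4.33333 + 3.14461/(4.33333 × 5.89) = 4.33333 + 0.123205 = 4.45653 m along the plane.
The resultant acts 1.03333 + 0.123205 = 1.15654 m (along the plate) below the hinge at the top edge, so the moment about the hinge is M = F × 1.15654 = 250.384 × 1.15654 = 289.579 kN·m.

M ≈ 289.6 kN·m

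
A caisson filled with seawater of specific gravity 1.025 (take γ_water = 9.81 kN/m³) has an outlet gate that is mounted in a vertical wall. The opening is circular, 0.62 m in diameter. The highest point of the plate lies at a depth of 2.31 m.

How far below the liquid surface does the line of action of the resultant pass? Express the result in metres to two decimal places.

γ = 1.025 × 9.81 = 10.05525 kN/m³.
The centroid is at the centre, 0.31 m below the top of the plate, so the centroid depth is h_c = 2.31 + 0.31 = 2.62 m.
A = π(0.31)² = 0.301907 m².
Resultant F = γ·h_c·A = 10.05525 × 2.62 × 0.301907 = 7.95367 kN.
I_c = πr⁴/4 = π × 0.31⁴/4 = 0.00725332 m⁴.
Centre of pressure: y_p = y_c + I_c/(y_c·A) = 2.62 + 0.00725332/(2.62 × 0.301907) = 2.62 + 0.00916985 = 2.62917 m along the plane.

h_p = 2.63 m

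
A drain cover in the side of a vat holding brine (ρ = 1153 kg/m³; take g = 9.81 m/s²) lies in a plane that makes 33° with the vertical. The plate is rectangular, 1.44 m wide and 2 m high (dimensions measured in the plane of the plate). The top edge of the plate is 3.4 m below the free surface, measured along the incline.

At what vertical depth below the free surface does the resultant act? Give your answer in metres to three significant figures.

h_p = 3.75 m

γ = ρg = 1153 × 9.81 / 1000 = 11.31093 kN/m³.
The plate makes 33° with the vertical, i.e. θ = 90° − 33° = 57° to the horizontal. Measuring y along the incline from the free-surface line, vertical depth h = y·sinθ with sinθ = 0.838671.
The centroid lies 2/2 = 1 m below the top edge, so y_c = 3.4 + 1 = 4.4 m and h_c = 4.4 × 0.838671 = 3.69015 m.
A = 1.44 × 2 = 2.88 m².
Resultant F = γ·h_c·A = 11.31093 × 3.69015 × 2.88 = 120.208 kN.
I_c = b·h³/12 = 1.44 × 2³/12 = 0.96 m⁴.
Centre of pressure: y_p = y_c + I_c/(y_c·A) = 4.4 + 0.96/(4.4 × 2.88) = 4.4 + 0.0757576 = 4.47576 m along the plane.
Vertically, h_p = y_p·sinθ = 4.47576 × 0.838671 = 3.75369 m.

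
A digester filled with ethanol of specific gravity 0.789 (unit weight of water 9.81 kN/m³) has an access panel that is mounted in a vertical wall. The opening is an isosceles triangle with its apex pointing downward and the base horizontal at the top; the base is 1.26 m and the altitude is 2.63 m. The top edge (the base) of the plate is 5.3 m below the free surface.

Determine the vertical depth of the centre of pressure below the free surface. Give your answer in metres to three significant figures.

γ = 0.789 × 9.81 = 7.74009 kN/m³.
With the apex down, the centroid sits h/3 = 2.63/3 = 0.876667 m below the base (the top edge), so the centroid depth is h_c = 5.3 + 0.876667 = 6.17667 m.
A = ½ × 1.26 × 2.63 = 1.6569 m².
Resultant F = γ·h_c·A = 7.74009 × 6.17667 × 1.6569 = 79.213 kN.
I_c = b·h³/36 = 1.26 × 2.63³/36 = 0.636701 m⁴.
Centre of pressure: y_p = y_c + I_c/(y_c·A) = 6.17667 + 0.636701/(6.17667 × 1.6569) = 6.17667 + 0.0622135 = 6.23888 m along the plane.

h_p = 6.24 m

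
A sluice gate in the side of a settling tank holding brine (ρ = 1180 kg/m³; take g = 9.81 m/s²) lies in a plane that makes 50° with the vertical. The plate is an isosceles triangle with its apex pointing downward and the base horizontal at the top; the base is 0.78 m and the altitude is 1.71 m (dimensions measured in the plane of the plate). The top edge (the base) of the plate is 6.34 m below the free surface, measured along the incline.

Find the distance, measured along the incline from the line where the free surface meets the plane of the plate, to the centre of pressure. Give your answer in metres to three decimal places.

γ = ρg = 1180 × 9.81 / 1000 = 11.5758 kN/m³.
The plate makes 50° with the vertical, i.e. θ = 90° − 50° = 40° to the horizontal. Measuring y along the incline from the free-surface line, vertical depth h = y·sinθ with sinθ = 0.642788.
With the apex down, the centroid sits h/3 = 1.71/3 = 0.57 m below the base (the top edge), so y_c = 6.34 + 0.57 = 6.91 m and h_c = 6.91 × 0.642788 = 4.44167 m.
A = ½ × 0.78 × 1.71 = 0.6669 m².
Resultant F = γ·h_c·A = 11.5758 × 4.44167 × 0.6669 = 34.2893 kN.
I_c = b·h³/36 = 0.78 × 1.71³/36 = 0.108338 m⁴.
Centre of pressure: y_p = y_c + I_c/(y_c·A) = 6.91 + 0.108338/(6.91 × 0.6669) = 6.91 + 0.0235094 = 6.93351 m along the plane.

y_p = 6.934 m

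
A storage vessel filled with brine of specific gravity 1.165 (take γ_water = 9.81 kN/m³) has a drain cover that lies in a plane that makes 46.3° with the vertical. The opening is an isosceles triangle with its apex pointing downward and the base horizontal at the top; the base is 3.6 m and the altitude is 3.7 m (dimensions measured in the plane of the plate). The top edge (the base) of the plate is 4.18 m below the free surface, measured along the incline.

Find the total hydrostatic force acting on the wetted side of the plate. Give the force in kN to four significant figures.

F ≈ 284.7 kN

γ = 1.165 × 9.81 = 11.42865 kN/m³.
The plate makes 46.3° with the vertical, i.e. θ = 90° − 46.3° = 43.7° to the horizontal. Measuring y along the incline from the free-surface line, vertical depth h = y·sinθ with sinθ = 0.690882.
With the apex down, the centroid sits h/3 = 3.7/3 = 1.23333 m below the base (the top edge), so y_c = 4.18 + 1.23333 = 5.41333 m and h_c = 5.41333 × 0.690882 = 3.73997 m.
A = ½ × 3.6 × 3.7 = 6.66 m².
Resultant F = γ·h_c·A = 11.42865 × 3.73997 × 6.66 = 284.667 kN.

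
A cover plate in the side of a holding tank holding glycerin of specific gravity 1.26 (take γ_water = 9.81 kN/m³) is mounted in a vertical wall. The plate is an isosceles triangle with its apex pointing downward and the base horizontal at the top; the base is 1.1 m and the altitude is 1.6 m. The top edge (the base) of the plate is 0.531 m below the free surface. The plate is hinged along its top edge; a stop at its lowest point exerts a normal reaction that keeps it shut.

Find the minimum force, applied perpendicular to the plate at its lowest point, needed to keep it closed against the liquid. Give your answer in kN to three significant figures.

γ = 1.26 × 9.81 = 12.3606 kN/m³.
With the apex down, the centroid sits h/3 = 1.6/3 = 0.533333 m below the base (the top edge), so the centroid depth is h_c = 0.531 + 0.533333 = 1.06433 m.
A = ½ × 1.1 × 1.6 = 0.88 m².
Resultant F = γ·h_c·A = 12.3606 × 1.06433 × 0.88 = 11.5771 kN.
I_c = b·h³/36 = 1.1 × 1.6³/36 = 0.125156 m⁴.
Centre of pressure: y_p = y_c + I_c/(y_c·A) = 1.06433 + 0.125156/(1.06433 × 0.88) = 1.06433 + 0.133627 = 1.19796 m along the plane.
The resultant acts 0.533333 + 0.133627 = 0.66696 m (along the plate) below the hinge at the top edge, so the moment about the hinge is M = F × 0.66696 = 11.5771 × 0.66696 = 7.72146 kN·m.
A normal force at the bottom, 1.6 m from the hinge, must supply this moment: P = 7.72146/1.6 = 4.82591 kN.

P ≈ 4.83 kN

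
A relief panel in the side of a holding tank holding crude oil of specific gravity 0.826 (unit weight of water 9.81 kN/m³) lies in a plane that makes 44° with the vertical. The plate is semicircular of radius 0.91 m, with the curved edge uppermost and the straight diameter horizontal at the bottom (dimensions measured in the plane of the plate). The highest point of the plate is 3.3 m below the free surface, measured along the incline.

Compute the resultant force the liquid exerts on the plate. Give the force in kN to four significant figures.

F ≈ 28.99 kN

γ = 0.826 × 9.81 = 8.10306 kN/m³.
The plate makes 44° with the vertical, i.e. θ = 90° − 44° = 46° to the horizontal. Measuring y along the incline from the free-surface line, vertical depth h = y·sinθ with sinθ = 0.719340.
The centroid lies 4r/(3π) = 0.386216 m above the diameter, so r − 4r/(3π) = 0.91 − 0.386216 = 0.523784 m below the topmost point, so y_c = 3.3 + 0.523784 = 3.82378 m and h_c = 3.82378 × 0.719340 = 2.7506 m.
A = πr²/2 = π × 0.91²/2 = 1.30078 m².
Resultant F = γ·h_c·A = 8.10306 × 2.7506 × 1.30078 = 28.9921 kN.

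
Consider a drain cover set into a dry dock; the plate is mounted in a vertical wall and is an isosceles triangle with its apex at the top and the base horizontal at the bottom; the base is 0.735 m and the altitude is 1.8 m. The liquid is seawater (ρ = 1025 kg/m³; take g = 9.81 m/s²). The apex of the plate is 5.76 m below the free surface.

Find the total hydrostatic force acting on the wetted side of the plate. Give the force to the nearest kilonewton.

F ≈ 46 kN

γ = ρg = 1025 × 9.81 / 1000 = 10.05525 kN/m³.
With the apex up, the centroid sits 2h/3 = 2 × 1.8/3 = 1.2 m below the apex, so the centroid depth is h_c = 5.76 + 1.2 = 6.96 m.
A = ½ × 0.735 × 1.8 = 0.6615 m².
Resultant F = γ·h_c·A = 10.05525 × 6.96 × 0.6615 = 46.2948 kN.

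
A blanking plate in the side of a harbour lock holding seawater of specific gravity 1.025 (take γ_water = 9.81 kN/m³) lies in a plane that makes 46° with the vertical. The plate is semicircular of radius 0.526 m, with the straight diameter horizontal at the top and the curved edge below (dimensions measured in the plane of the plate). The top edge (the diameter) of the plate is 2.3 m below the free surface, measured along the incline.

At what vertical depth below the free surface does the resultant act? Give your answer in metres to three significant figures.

γ = 1.025 × 9.81 = 10.05525 kN/m³.
The plate makes 46° with the vertical, i.e. θ = 90° − 46° = 44° to the horizontal. Measuring y along the incline from the free-surface line, vertical depth h = y·sinθ with sinθ = 0.694658.
The centroid of a semicircle lies 4r/(3π) = 0.223241 m from the diameter, here below the top edge, so y_c = 2.3 + 0.223241 = 2.52324 m and h_c = 2.52324 × 0.694658 = 1.75279 m.
A = πr²/2 = π × 0.526²/2 = 0.434602 m².
Resultant F = γ·h_c·A = 10.05525 × 1.75279 × 0.434602 = 7.65975 kN.
I_c = (π/8 − 8/(9π))·r⁴ = 0.109757 × 0.526⁴ = 0.00840186 m⁴.
Centre of pressure: y_p = y_c + I_c/(y_c·A) = 2.52324 + 0.00840186/(2.52324 × 0.434602) = 2.52324 + 0.0076617 = 2.5309 m along the plane.
Vertically, h_p = y_p·sinθ = 2.5309 × 0.694658 = 1.75811 m.

h_p = 1.76 m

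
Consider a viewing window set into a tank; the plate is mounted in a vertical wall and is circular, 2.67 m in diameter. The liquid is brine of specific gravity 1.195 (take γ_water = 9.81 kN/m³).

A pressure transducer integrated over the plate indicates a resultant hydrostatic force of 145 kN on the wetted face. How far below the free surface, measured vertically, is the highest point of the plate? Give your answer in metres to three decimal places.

d_top ≈ 0.874 m

γ = 1.195 × 9.81 = 11.72295 kN/m³.
A = π(1.335)² = 5.59902 m².
From F = γ·h_c·A, the centroid depth is h_c = 145/(11.72295 × 5.59902) = 2.20912 m.
The centroid is at the centre, 1.335 m below the top of the plate, so the highest point sits at h_top = 2.20912 − 1.335 = 0.87412 m below the surface.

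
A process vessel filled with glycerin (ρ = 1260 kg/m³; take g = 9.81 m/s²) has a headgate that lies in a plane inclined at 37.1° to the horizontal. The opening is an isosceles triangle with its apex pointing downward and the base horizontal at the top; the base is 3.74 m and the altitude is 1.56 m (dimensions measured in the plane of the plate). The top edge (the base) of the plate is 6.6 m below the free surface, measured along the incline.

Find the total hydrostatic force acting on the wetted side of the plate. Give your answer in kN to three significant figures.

F ≈ 155 kN

γ = ρg = 1260 × 9.81 / 1000 = 12.3606 kN/m³.
Let θ = 37.1° be the plate's angle to the horizontal; measure y along the incline from where the plane meets the free surface. Vertical depth h = y·sinθ with sinθ = 0.603208.
With the apex down, the centroid sits h/3 = 1.56/3 = 0.52 m below the base (the top edge), so y_c = 6.6 + 0.52 = 7.12 m and h_c = 7.12 × 0.603208 = 4.29484 m.
A = ½ × 3.74 × 1.56 = 2.9172 m².
Resultant F = γ·h_c·A = 12.3606 × 4.29484 × 2.9172 = 154.865 kN.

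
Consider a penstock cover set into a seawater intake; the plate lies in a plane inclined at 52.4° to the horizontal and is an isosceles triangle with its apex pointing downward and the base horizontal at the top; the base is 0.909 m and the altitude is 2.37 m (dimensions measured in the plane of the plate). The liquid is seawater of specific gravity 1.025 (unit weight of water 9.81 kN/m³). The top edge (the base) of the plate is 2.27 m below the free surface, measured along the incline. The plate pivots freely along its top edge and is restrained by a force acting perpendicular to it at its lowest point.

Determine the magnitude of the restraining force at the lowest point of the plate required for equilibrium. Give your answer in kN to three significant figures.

γ = 1.025 × 9.81 = 10.05525 kN/m³.
Let θ = 52.4° be the plate's angle to the horizontal; measure y along the incline from where the plane meets the free surface. Vertical depth h = y·sinθ with sinθ = 0.792290.
With the apex down, the centroid sits h/3 = 2.37/3 = 0.79 m below the base (the top edge), so y_c = 2.27 + 0.79 = 3.06 m and h_c = 3.06 × 0.792290 = 2.42441 m.
A = ½ × 0.909 × 2.37 = 1.07717 m².
Resultant F = γ·h_c·A = 10.05525 × 2.42441 × 1.07717 = 26.2593 kN.
I_c = b·h³/36 = 0.909 × 2.37³/36 = 0.336129 m⁴.
Centre of pressure: y_p = y_c + I_c/(y_c·A) = 3.06 + 0.336129/(3.06 × 1.07717) = 3.06 + 0.101977 = 3.16198 m along the plane.
The resultant acts 0.79 + 0.101977 = 0.891977 m (along the plate) below the hinge at the top edge, so the moment about the hinge is M = F × 0.891977 = 26.2593 × 0.891977 = 23.4227 kN·m.
A normal force at the bottom, 2.37 m from the hinge, must supply this moment: P = 23.4227/2.37 = 9.883 kN.

P ≈ 9.88 kN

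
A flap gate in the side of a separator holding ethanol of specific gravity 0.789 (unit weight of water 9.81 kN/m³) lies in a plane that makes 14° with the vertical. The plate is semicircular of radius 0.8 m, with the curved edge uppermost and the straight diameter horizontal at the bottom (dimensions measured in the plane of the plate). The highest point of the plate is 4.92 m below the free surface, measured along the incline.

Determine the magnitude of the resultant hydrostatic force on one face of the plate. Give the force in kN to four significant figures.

γ = 0.789 × 9.81 = 7.74009 kN/m³.
The plate makes 14° with the vertical, i.e. θ = 90° − 14° = 76° to the horizontal. Measuring y along the incline from the free-surface line, vertical depth h = y·sinθ with sinθ = 0.970296.
The centroid lies 4r/(3π) = 0.339531 m above the diameter, so r − 4r/(3π) = 0.8 − 0.339531 = 0.460469 m below the topmost point, so y_c = 4.92 + 0.460469 = 5.38047 m and h_c = 5.38047 × 0.970296 = 5.22065 m.
A = πr²/2 = π × 0.8²/2 = 1.00531 m².
Resultant F = γ·h_c·A = 7.74009 × 5.22065 × 1.00531 = 40.6229 kN.

F ≈ 40.62 kN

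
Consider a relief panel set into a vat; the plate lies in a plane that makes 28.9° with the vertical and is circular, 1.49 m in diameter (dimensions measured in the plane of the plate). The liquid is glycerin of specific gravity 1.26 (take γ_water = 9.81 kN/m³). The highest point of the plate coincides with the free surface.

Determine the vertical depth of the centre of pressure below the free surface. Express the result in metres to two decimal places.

γ = 1.26 × 9.81 = 12.3606 kN/m³.
The plate makes 28.9° with the vertical, i.e. θ = 90° − 28.9° = 61.1° to the horizontal. Measuring y along the incline from the free-surface line, vertical depth h = y·sinθ with sinθ = 0.875465.
The centroid is at the centre, 0.745 m below the top of the plate, so y_c = 0.745 m and h_c = 0.745 × 0.875465 = 0.652221 m.
A = π(0.745)² = 1.74366 m².
Resultant F = γ·h_c·A = 12.3606 × 0.652221 × 1.74366 = 14.0571 kN.
I_c = πr⁴/4 = π × 0.745⁴/4 = 0.241944 m⁴.
Centre of pressure: y_p = y_c + I_c/(y_c·A) = 0.745 + 0.241944/(0.745 × 1.74366) = 0.745 + 0.18625 = 0.93125 m along the plane.
Vertically, h_p = y_p·sinθ = 0.93125 × 0.875465 = 0.815277 m.

h_p = 0.82 m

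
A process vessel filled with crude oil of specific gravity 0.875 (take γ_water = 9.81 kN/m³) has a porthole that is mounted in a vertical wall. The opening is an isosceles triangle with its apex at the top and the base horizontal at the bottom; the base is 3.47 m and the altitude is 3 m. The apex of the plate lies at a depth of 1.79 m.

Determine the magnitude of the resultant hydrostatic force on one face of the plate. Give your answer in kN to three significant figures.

F ≈ 169 kN

γ = 0.875 × 9.81 = 8.58375 kN/m³.
With the apex up, the centroid sits 2h/3 = 2 × 3/3 = 2 m below the apex, so the centroid depth is h_c = 1.79 + 2 = 3.79 m.
A = ½ × 3.47 × 3 = 5.205 m².
Resultant F = γ·h_c·A = 8.58375 × 3.79 × 5.205 = 169.331 kN.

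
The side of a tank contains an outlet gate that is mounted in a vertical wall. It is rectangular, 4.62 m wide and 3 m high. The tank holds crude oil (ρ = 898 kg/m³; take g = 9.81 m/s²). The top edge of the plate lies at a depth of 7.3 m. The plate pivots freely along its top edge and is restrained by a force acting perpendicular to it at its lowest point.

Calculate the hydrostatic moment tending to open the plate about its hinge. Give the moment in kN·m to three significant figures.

γ = ρg = 898 × 9.81 / 1000 = 8.80938 kN/m³.
The centroid lies 3/2 = 1.5 m below the top edge, so the centroid depth is h_c = 7.3 + 1.5 = 8.8 m.
A = 4.62 × 3 = 13.86 m².
Resultant F = γ·h_c·A = 8.80938 × 8.8 × 13.86 = 1074.46 kN.
I_c = b·h³/12 = 4.62 × 3³/12 = 10.395 m⁴.
Centre of pressure: y_p = y_c + I_c/(y_c·A) = 8.8 + 10.395/(8.8 × 13.86) = 8.8 + 0.0852273 = 8.88523 m along the plane.
The resultant acts 1.5 + 0.0852273 = 1.58523 m (along the plate) below the hinge at the top edge, so the moment about the hinge is M = F × 1.58523 = 1074.46 × 1.58523 = 1703.27 kN·m.

M ≈ 1700 kN·m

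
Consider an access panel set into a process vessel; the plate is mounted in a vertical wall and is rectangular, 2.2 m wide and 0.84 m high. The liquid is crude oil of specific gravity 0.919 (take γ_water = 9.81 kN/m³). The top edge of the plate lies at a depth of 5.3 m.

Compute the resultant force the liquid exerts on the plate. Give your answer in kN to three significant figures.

γ = 0.919 × 9.81 = 9.01539 kN/m³.
The centroid lies 0.84/2 = 0.42 m below the top edge, so the centroid depth is h_c = 5.3 + 0.42 = 5.72 m.
A = 2.2 × 0.84 = 1.848 m².
Resultant F = γ·h_c·A = 9.01539 × 5.72 × 1.848 = 95.2977 kN.

F ≈ 95.3 kN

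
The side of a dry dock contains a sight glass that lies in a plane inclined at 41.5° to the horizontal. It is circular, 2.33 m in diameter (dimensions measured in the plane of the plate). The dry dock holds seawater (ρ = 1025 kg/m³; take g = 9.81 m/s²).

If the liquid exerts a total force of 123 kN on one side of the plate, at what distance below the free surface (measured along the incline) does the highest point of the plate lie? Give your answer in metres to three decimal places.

γ = ρg = 1025 × 9.81 / 1000 = 10.05525 kN/m³.
A = π(1.165)² = 4.26385 m².
From F = γ·h_c·A, the centroid depth is h_c = 123/(10.05525 × 4.26385) = 2.86887 m.
Let θ = 41.5° be the plate's angle to the horizontal; measure y along the incline from where the plane meets the free surface. Vertical depth h = y·sinθ with sinθ = 0.662620.
Along the incline, y_c = h_c/sinθ = 2.86887/0.662620 = 4.32959 m.
The centroid is at the centre, 1.165 m below the top of the plate, so the highest point sits at y_top = 4.32959 − 1.165 = 3.16459 m along the incline.

y_top ≈ 3.165 m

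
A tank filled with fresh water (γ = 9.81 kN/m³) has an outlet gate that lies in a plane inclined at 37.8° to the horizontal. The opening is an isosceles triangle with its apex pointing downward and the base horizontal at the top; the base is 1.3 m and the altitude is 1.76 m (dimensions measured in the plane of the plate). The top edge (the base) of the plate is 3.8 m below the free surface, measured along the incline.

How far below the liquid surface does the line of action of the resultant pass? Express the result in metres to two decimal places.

γ = 9.81 kN/m³.
Let θ = 37.8° be the plate's angle to the horizontal; measure y along the incline from where the plane meets the free surface. Vertical depth h = y·sinθ with sinθ = 0.612907.
With the apex down, the centroid sits h/3 = 1.76/3 = 0.586667 m below the base (the top edge), so y_c = 3.8 + 0.586667 = 4.38667 m and h_c = 4.38667 × 0.612907 = 2.68862 m.
A = ½ × 1.3 × 1.76 = 1.144 m².
Resultant F = γ·h_c·A = 9.81 × 2.68862 × 1.144 = 30.1734 kN.
I_c = b·h³/36 = 1.3 × 1.76³/36 = 0.19687 m⁴.
Centre of pressure: y_p = y_c + I_c/(y_c·A) = 4.38667 + 0.19687/(4.38667 × 1.144) = 4.38667 + 0.03923 = 4.4259 m along the plane.
Vertically, h_p = y_p·sinθ = 4.4259 × 0.612907 = 2.71267 m.

h_p = 2.71 m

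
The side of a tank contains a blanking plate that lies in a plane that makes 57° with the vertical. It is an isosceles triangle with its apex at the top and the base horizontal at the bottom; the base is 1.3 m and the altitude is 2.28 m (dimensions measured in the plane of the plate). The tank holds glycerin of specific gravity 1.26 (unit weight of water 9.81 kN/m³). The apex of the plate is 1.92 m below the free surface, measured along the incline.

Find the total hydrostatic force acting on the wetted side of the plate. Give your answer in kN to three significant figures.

γ = 1.26 × 9.81 = 12.3606 kN/m³.
The plate makes 57° with the vertical, i.e. θ = 90° − 57° = 33° to the horizontal. Measuring y along the incline from the free-surface line, vertical depth h = y·sinθ with sinθ = 0.544639.
With the apex up, the centroid sits 2h/3 = 2 × 2.28/3 = 1.52 m below the apex, so y_c = 1.92 + 1.52 = 3.44 m and h_c = 3.44 × 0.544639 = 1.87356 m.
A = ½ × 1.3 × 2.28 = 1.482 m².
Resultant F = γ·h_c·A = 12.3606 × 1.87356 × 1.482 = 34.3206 kN.

F ≈ 34.3 kN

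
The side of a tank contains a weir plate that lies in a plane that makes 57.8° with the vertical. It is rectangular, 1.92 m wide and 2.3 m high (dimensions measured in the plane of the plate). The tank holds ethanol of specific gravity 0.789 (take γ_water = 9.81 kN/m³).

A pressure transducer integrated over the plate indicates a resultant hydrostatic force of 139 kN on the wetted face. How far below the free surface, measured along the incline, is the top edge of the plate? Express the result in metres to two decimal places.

y_top ≈ 6.48 m

γ = 0.789 × 9.81 = 7.74009 kN/m³.
A = 1.92 × 2.3 = 4.416 m².
From F = γ·h_c·A, the centroid depth is h_c = 139/(7.74009 × 4.416) = 4.06668 m.
The plate makes 57.8° with the vertical, i.e. θ = 90° − 57.8° = 32.2° to the horizontal. Measuring y along the incline from the free-surface line, vertical depth h = y·sinθ with sinθ = 0.532876.
Along the incline, y_c = h_c/sinθ = 4.06668/0.532876 = 7.63157 m.
The centroid lies 2.3/2 = 1.15 m below the top edge, so the top edge sits at y_top = 7.63157 − 1.15 = 6.48157 m along the incline.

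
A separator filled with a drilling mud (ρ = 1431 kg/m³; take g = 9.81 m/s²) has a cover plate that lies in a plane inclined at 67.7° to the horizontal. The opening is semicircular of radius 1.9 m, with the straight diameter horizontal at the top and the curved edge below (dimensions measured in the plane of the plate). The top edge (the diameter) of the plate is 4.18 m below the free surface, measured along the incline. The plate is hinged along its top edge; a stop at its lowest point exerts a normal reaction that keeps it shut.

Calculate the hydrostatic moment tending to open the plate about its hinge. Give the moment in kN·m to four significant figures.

γ = ρg = 1431 × 9.81 / 1000 = 14.03811 kN/m³.
Let θ = 67.7° be the plate's angle to the horizontal; measure y along the incline from where the plane meets the free surface. Vertical depth h = y·sinθ with sinθ = 0.925210.
The centroid of a semicircle lies 4r/(3π) = 0.806385 m from the diameter, here below the top edge, so y_c = 4.18 + 0.806385 = 4.98638 m and h_c = 4.98638 × 0.925210 = 4.61345 m.
A = πr²/2 = π × 1.9²/2 = 5.67057 m².
Resultant F = γ·h_c·A = 14.03811 × 4.61345 × 5.67057 = 367.249 kN.
I_c = (π/8 − 8/(9π))·r⁴ = 0.109757 × 1.9⁴ = 1.43036 m⁴.
Centre of pressure: y_p = y_c + I_c/(y_c·A) = 4.98638 + 1.43036/(4.98638 × 5.67057) = 4.98638 + 0.0505863 = 5.03697 m along the plane.
The resultant acts 0.806385 + 0.0505863 = 0.856971 m (along the plate) below the hinge at the top edge, so the moment about the hinge is M = F × 0.856971 = 367.249 × 0.856971 = 314.722 kN·m.

M ≈ 314.7 kN·m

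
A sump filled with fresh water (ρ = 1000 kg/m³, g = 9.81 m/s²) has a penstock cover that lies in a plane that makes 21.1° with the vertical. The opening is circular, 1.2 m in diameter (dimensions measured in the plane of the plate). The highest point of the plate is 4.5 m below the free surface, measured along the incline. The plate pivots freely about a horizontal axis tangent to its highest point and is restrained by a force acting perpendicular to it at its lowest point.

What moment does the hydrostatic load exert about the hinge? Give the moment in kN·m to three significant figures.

γ = ρg = 1000 × 9.81 = 9810 N/m³ = 9.81 kN/m³.
The plate makes 21.1° with the vertical, i.e. θ = 90° − 21.1° = 68.9° to the horizontal. Measuring y along the incline from the free-surface line, vertical depth h = y·sinθ with sinθ = 0.932954.
The centroid is at the centre, 0.6 m below the top of the plate, so y_c = 4.5 + 0.6 = 5.1 m and h_c = 5.1 × 0.932954 = 4.75807 m.
A = π(0.6)² = 1.13097 m².
Resultant F = γ·h_c·A = 9.81 × 4.75807 × 1.13097 = 52.7899 kN.
I_c = πr⁴/4 = π × 0.6⁴/4 = 0.101788 m⁴.
Centre of pressure: y_p = y_c + I_c/(y_c·A) = 5.1 + 0.101788/(5.1 × 1.13097) = 5.1 + 0.0176472 = 5.11765 m along the plane.
The resultant acts 0.6 + 0.0176472 = 0.617647 m (along the plate) below the hinge at the top edge, so the moment about the hinge is M = F × 0.617647 = 52.7899 × 0.617647 = 32.6055 kN·m.

M ≈ 32.6 kN·m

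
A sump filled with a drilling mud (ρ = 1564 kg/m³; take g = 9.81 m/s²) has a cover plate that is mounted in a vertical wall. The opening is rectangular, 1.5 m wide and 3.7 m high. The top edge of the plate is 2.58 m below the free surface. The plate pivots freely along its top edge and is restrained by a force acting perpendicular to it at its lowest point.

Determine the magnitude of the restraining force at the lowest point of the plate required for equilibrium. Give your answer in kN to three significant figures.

P ≈ 215 kN

γ = ρg = 1564 × 9.81 / 1000 = 15.34284 kN/m³.
The centroid lies 3.7/2 = 1.85 m below the top edge, so the centroid depth is h_c = 2.58 + 1.85 = 4.43 m.
A = 1.5 × 3.7 = 5.55 m².
Resultant F = γ·h_c·A = 15.34284 × 4.43 × 5.55 = 377.227 kN.
I_c = b·h³/12 = 1.5 × 3.7³/12 = 6.33162 m⁴.
Centre of pressure: y_p = y_c + I_c/(y_c·A) = 4.43 + 6.33162/(4.43 × 5.55) = 4.43 + 0.257524 = 4.68752 m along the plane.
The resultant acts 1.85 + 0.257524 = 2.10752 m (along the plate) below the hinge at the top edge, so the moment about the hinge is M = F × 2.10752 = 377.227 × 2.10752 = 795.013 kN·m.
A normal force at the bottom, 3.7 m from the hinge, must supply this moment: P = 795.013/3.7 = 214.868 kN.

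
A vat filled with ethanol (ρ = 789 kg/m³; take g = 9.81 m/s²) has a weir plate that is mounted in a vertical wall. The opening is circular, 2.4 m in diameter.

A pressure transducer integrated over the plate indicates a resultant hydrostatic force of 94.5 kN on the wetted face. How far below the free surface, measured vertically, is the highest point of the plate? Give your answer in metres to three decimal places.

γ = ρg = 789 × 9.81 / 1000 = 7.74009 kN/m³.
A = π(1.2)² = 4.52389 m².
From F = γ·h_c·A, the centroid depth is h_c = 94.5/(7.74009 × 4.52389) = 2.69882 m.
The centroid is at the centre, 1.2 m below the top of the plate, so the highest point sits at h_top = 2.69882 − 1.2 = 1.49882 m below the surface.

d_top ≈ 1.499 m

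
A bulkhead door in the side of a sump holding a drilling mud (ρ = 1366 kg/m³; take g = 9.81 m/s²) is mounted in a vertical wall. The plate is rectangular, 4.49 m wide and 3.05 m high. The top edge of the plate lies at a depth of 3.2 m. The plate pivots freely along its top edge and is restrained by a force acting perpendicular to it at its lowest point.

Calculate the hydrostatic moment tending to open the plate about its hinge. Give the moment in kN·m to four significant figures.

M ≈ 1465 kN·m

γ = ρg = 1366 × 9.81 / 1000 = 13.40046 kN/m³.
The centroid lies 3.05/2 = 1.525 m below the top edge, so the centroid depth is h_c = 3.2 + 1.525 = 4.725 m.
A = 4.49 × 3.05 = 13.6945 m².
Resultant F = γ·h_c·A = 13.40046 × 4.725 × 13.6945 = 867.097 kN.
I_c = b·h³/12 = 4.49 × 3.05³/12 = 10.6161 m⁴.
Centre of pressure: y_p = y_c + I_c/(y_c·A) = 4.725 + 10.6161/(4.725 × 13.6945) = 4.725 + 0.164065 = 4.88906 m along the plane.
The resultant acts 1.525 + 0.164065 = 1.68906 m (along the plate) below the hinge at the top edge, so the moment about the hinge is M = F × 1.68906 = 867.097 × 1.68906 = 1464.58 kN·m.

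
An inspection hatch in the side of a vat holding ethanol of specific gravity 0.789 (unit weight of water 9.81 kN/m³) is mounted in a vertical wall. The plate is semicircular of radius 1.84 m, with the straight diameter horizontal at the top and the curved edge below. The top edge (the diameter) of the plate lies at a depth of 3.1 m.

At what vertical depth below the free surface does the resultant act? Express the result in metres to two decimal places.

γ = 0.789 × 9.81 = 7.74009 kN/m³.
The centroid of a semicircle lies 4r/(3π) = 0.78092 m from the diameter, here below the top edge, so the centroid depth is h_c = 3.1 + 0.78092 = 3.88092 m.
A = πr²/2 = π × 1.84²/2 = 5.31809 m².
Resultant F = γ·h_c·A = 7.74009 × 3.88092 × 5.31809 = 159.748 kN.
I_c = (π/8 − 8/(9π))·r⁴ = 0.109757 × 1.84⁴ = 1.25807 m⁴.
Centre of pressure: y_p = y_c + I_c/(y_c·A) = 3.88092 + 1.25807/(3.88092 × 5.31809) = 3.88092 + 0.0609557 = 3.94188 m along the plane.

h_p = 3.94 m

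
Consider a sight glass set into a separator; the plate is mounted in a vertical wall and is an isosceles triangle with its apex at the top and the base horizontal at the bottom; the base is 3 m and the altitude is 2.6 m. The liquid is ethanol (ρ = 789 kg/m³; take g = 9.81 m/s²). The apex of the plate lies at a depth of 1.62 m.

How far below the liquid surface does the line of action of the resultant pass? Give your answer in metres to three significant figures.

h_p = 3.47 m

γ = ρg = 789 × 9.81 / 1000 = 7.74009 kN/m³.
With the apex up, the centroid sits 2h/3 = 2 × 2.6/3 = 1.73333 m below the apex, so the centroid depth is h_c = 1.62 + 1.73333 = 3.35333 m.
A = ½ × 3 × 2.6 = 3.9 m².
Resultant F = γ·h_c·A = 7.74009 × 3.35333 × 3.9 = 101.225 kN.
I_c = b·h³/36 = 3 × 2.6³/36 = 1.46467 m⁴.
Centre of pressure: y_p = y_c + I_c/(y_c·A) = 3.35333 + 1.46467/(3.35333 × 3.9) = 3.35333 + 0.111995 = 3.46532 m along the plane.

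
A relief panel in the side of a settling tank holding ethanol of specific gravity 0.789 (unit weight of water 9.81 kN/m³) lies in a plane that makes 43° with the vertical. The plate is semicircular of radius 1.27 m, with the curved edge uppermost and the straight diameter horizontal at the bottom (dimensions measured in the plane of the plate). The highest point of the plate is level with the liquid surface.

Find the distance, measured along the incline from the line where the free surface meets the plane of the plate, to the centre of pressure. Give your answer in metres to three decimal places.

γ = 0.789 × 9.81 = 7.74009 kN/m³.
The plate makes 43° with the vertical, i.e. θ = 90° − 43° = 47° to the horizontal. Measuring y along the incline from the free-surface line, vertical depth h = y·sinθ with sinθ = 0.731354.
The centroid lies 4r/(3π) = 0.539005 m above the diameter, so r − 4r/(3π) = 1.27 − 0.539005 = 0.730995 m below the topmost point, so y_c = 0.730995 m and h_c = 0.730995 × 0.731354 = 0.534616 m.
A = πr²/2 = π × 1.27²/2 = 2.53354 m².
Resultant F = γ·h_c·A = 7.74009 × 0.534616 × 2.53354 = 10.4837 kN.
I_c = (π/8 − 8/(9π))·r⁴ = 0.109757 × 1.27⁴ = 0.285527 m⁴.
Centre of pressure: y_p = y_c + I_c/(y_c·A) = 0.730995 + 0.285527/(0.730995 × 2.53354) = 0.730995 + 0.154172 = 0.885167 m along the plane.

y_p = 0.885 m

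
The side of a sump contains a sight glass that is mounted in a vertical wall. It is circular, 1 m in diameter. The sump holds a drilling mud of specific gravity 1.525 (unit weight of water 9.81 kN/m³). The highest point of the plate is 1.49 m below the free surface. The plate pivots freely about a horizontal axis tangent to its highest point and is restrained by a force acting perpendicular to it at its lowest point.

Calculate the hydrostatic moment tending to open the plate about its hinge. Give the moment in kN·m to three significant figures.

M ≈ 12.4 kN·m

γ = 1.525 × 9.81 = 14.96025 kN/m³.
The centroid is at the centre, 0.5 m below the top of the plate, so the centroid depth is h_c = 1.49 + 0.5 = 1.99 m.
A = π(0.5)² = 0.785398 m².
Resultant F = γ·h_c·A = 14.96025 × 1.99 × 0.785398 = 23.382 kN.
I_c = πr⁴/4 = π × 0.5⁴/4 = 0.0490874 m⁴.
Centre of pressure: y_p = y_c + I_c/(y_c·A) = 1.99 + 0.0490874/(1.99 × 0.785398) = 1.99 + 0.0314071 = 2.02141 m along the plane.
The resultant acts 0.5 + 0.0314071 = 0.531407 m (along the plate) below the hinge at the top edge, so the moment about the hinge is M = F × 0.531407 = 23.382 × 0.531407 = 12.4254 kN·m.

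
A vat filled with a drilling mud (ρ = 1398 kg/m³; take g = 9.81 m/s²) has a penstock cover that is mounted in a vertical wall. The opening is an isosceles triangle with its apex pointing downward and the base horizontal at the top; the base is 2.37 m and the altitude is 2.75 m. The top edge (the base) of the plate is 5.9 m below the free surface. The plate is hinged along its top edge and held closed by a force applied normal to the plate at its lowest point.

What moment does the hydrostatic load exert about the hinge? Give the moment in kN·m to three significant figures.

M ≈ 298 kN·m

γ = ρg = 1398 × 9.81 / 1000 = 13.71438 kN/m³.
With the apex down, the centroid sits h/3 = 2.75/3 = 0.916667 m below the base (the top edge), so the centroid depth is h_c = 5.9 + 0.916667 = 6.81667 m.
A = ½ × 2.37 × 2.75 = 3.25875 m².
Resultant F = γ·h_c·A = 13.71438 × 6.81667 × 3.25875 = 304.649 kN.
I_c = b·h³/36 = 2.37 × 2.75³/36 = 1.36913 m⁴.
Centre of pressure: y_p = y_c + I_c/(y_c·A) = 6.81667 + 1.36913/(6.81667 × 3.25875) = 6.81667 + 0.0616341 = 6.8783 m along the plane.
The resultant acts 0.916667 + 0.0616341 = 0.978301 m (along the plate) below the hinge at the top edge, so the moment about the hinge is M = F × 0.978301 = 304.649 × 0.978301 = 298.038 kN·m.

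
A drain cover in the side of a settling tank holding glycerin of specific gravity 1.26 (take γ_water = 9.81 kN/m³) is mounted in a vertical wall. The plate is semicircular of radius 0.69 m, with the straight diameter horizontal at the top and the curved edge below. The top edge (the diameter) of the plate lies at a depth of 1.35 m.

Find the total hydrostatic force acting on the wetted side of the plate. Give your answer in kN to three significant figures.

F ≈ 15.2 kN

γ = 1.26 × 9.81 = 12.3606 kN/m³.
The centroid of a semicircle lies 4r/(3π) = 0.292845 m from the diameter, here below the top edge, so the centroid depth is h_c = 1.35 + 0.292845 = 1.64285 m.
A = πr²/2 = π × 0.69²/2 = 0.747856 m².
Resultant F = γ·h_c·A = 12.3606 × 1.64285 × 0.747856 = 15.1864 kN.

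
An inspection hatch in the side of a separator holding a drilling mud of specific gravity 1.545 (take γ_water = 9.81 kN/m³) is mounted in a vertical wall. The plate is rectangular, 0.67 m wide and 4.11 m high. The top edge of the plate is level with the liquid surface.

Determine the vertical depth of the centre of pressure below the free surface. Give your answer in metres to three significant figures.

γ = 1.545 × 9.81 = 15.15645 kN/m³.
The centroid lies 4.11/2 = 2.055 m below the top edge, so the centroid depth is h_c = 2.055 m.
A = 0.67 × 4.11 = 2.7537 m².
Resultant F = γ·h_c·A = 15.15645 × 2.055 × 2.7537 = 85.7681 kN.
I_c = b·h³/12 = 0.67 × 4.11³/12 = 3.87631 m⁴.
Centre of pressure: y_p = y_c + I_c/(y_c·A) = 2.055 + 3.87631/(2.055 × 2.7537) = 2.055 + 0.684999 = 2.74 m along the plane.

h_p = 2.74 m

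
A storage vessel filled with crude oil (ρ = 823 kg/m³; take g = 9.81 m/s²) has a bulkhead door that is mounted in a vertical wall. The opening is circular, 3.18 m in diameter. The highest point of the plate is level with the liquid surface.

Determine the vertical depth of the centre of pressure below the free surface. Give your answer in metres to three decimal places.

h_p = 1.988 m

γ = ρg = 823 × 9.81 / 1000 = 8.07363 kN/m³.
The centroid is at the centre, 1.59 m below the top of the plate, so the centroid depth is h_c = 1.59 m.
A = π(1.59)² = 7.94226 m².
Resultant F = γ·h_c·A = 8.07363 × 1.59 × 7.94226 = 101.955 kN.
I_c = πr⁴/4 = π × 1.59⁴/4 = 5.01971 m⁴.
Centre of pressure: y_p = y_c + I_c/(y_c·A) = 1.59 + 5.01971/(1.59 × 7.94226) = 1.59 + 0.3975 = 1.9875 m along the plane.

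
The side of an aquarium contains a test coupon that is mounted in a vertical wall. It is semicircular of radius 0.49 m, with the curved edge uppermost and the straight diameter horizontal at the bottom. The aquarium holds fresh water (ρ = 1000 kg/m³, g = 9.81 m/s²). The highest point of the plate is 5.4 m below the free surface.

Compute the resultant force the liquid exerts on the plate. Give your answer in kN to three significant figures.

γ = ρg = 1000 × 9.81 = 9810 N/m³ = 9.81 kN/m³.
The centroid lies 4r/(3π) = 0.207962 m above the diameter, so r − 4r/(3π) = 0.49 − 0.207962 = 0.282038 m below the topmost point, so the centroid depth is h_c = 5.4 + 0.282038 = 5.68204 m.
A = πr²/2 = π × 0.49²/2 = 0.377148 m².
Resultant F = γ·h_c·A = 9.81 × 5.68204 × 0.377148 = 21.0225 kN.

F ≈ 21.0 kN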